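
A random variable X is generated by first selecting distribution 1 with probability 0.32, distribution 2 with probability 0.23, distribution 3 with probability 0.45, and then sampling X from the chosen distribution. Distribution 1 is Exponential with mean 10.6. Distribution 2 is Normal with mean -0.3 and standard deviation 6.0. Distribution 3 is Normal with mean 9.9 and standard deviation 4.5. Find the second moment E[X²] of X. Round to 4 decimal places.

For each component E[X²] = Var + (mean)², giving 1: 224.72; 2: 36.09; 3: 118.26.
Overall E[X²] = 0.32·224.72 + 0.23·36.09 + 0.45·118.26 = 133.428.

133.4281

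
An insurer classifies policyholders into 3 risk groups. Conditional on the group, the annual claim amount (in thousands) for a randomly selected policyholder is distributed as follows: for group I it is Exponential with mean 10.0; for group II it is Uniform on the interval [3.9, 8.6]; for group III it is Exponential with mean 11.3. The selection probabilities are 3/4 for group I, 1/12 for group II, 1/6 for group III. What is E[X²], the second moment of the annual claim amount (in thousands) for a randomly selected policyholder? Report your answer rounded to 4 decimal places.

195.9719

For each component E[X²] = Var + (mean)², giving I: 200; II: 40.9033; III: 255.38.
Overall E[X²] = 0.75·200 + 0.0833333·40.9033 + 0.166667·255.38 = 195.972.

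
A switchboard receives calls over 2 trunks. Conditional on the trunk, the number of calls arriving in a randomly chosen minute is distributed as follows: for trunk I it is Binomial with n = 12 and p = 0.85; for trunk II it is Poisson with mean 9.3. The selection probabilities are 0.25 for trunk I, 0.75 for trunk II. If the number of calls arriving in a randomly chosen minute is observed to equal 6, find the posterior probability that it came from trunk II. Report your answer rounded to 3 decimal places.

0.984

Likelihoods P(X=6 | ·): I: 0.00396948; II: 0.0821536.
Posterior ∝ prior × likelihood. Numerator for II: 0.75·0.0821536 = 0.0616152.
Normalizing constant: 0.25·0.00396948 + 0.75·0.0821536 = 0.0626076.
P(II | observation) = 0.0616152 / 0.0626076 = 0.984149.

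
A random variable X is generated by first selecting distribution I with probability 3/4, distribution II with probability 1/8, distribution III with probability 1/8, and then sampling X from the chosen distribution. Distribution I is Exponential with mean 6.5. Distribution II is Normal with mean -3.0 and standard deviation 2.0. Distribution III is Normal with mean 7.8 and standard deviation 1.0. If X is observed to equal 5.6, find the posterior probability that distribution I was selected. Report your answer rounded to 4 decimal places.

0.9166

Likelihoods f(5.6 | ·): I: 0.0650018; II: 1.92676e-05; III: 0.0354746.
Posterior ∝ prior × likelihood. Numerator for I: 0.75·0.0650018 = 0.0487513.
Normalizing constant: 0.75·0.0650018 + 0.125·1.92676e-05 + 0.125·0.0354746 = 0.0531881.
P(I | observation) = 0.0487513 / 0.0531881 = 0.916584.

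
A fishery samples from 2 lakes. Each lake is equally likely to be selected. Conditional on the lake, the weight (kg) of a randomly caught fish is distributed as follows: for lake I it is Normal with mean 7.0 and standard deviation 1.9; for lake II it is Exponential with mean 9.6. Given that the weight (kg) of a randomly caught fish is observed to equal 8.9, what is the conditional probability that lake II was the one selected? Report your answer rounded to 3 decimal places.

0.245

Likelihoods f(8.9 | ·): I: 0.127353; II: 0.0412194.
Posterior ∝ prior × likelihood. Numerator for II: 0.5·0.0412194 = 0.0206097.
Normalizing constant: 0.5·0.127353 + 0.5·0.0412194 = 0.0842862.
P(II | observation) = 0.0206097 / 0.0842862 = 0.24452.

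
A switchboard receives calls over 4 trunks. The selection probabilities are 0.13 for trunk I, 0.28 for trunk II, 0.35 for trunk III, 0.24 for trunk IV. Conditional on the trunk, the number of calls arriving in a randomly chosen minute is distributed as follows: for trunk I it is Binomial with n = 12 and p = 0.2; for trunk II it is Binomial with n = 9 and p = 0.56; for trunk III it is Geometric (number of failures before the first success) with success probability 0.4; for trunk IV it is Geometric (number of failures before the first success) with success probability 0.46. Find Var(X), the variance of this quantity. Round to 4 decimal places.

5.3744

Per component, I: μ=2.4, E[X²]=7.68; II: μ=5.04, E[X²]=27.6192; III: μ=1.5, E[X²]=6; IV: μ=1.17391, E[X²]=3.93006.
E[X] = 0.13·2.4 + 0.28·5.04 + 0.35·1.5 + 0.24·1.17391 = 2.52994.
E[X²] = 0.13·7.68 + 0.28·27.6192 + 0.35·6 + 0.24·3.93006 = 11.775.
Var(X) = E[X²] − (E[X])² = 11.775 − 6.40059 = 5.3744.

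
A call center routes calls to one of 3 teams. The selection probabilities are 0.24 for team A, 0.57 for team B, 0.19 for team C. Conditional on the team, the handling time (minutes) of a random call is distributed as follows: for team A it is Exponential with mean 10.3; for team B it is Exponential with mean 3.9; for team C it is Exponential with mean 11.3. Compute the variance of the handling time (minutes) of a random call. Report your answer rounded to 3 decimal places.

Per component, A: μ=10.3, E[X²]=212.18; B: μ=3.9, E[X²]=30.42; C: μ=11.3, E[X²]=255.38.
E[X] = 0.24·10.3 + 0.57·3.9 + 0.19·11.3 = 6.842.
E[X²] = 0.24·212.18 + 0.57·30.42 + 0.19·255.38 = 116.785.
Var(X) = E[X²] − (E[X])² = 116.785 − 46.813 = 69.9718.

69.972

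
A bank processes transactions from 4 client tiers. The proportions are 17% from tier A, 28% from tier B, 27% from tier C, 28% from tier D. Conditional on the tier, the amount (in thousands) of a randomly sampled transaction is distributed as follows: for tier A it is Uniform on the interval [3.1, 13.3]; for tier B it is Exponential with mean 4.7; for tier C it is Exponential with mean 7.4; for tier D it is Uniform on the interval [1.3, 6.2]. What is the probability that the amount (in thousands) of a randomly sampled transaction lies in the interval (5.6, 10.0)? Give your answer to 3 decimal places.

0.216

Conditional on each tier, P(5.6 < X < 10.0): A: 0.431373; B: 0.184653; C: 0.210295; D: 0.122449.
By total probability, P(5.6 < X < 10.0) = 0.17·0.431373 + 0.28·0.184653 + 0.27·0.210295 + 0.28·0.122449 = 0.216102.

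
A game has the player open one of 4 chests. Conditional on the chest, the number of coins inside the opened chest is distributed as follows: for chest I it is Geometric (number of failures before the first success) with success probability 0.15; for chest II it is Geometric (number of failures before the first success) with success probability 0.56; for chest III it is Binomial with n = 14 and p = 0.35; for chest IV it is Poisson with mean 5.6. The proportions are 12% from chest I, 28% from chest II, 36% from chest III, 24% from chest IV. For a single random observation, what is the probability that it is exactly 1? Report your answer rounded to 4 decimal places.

Conditional on each chest, P(X = 1): I: 0.1275; II: 0.2464; III: 0.0181163; IV: 0.020708.
By total probability, P(X = 1) = 0.12·0.1275 + 0.28·0.2464 + 0.36·0.0181163 + 0.24·0.020708 = 0.0957838.

0.0958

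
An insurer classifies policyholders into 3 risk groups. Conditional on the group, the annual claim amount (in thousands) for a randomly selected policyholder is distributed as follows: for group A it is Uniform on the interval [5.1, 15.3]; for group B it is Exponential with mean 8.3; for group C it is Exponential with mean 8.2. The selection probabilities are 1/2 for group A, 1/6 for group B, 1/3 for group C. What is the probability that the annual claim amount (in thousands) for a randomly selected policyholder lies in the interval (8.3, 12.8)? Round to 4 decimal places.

0.2974

Conditional on each group, P(8.3 < X < 12.8): A: 0.441176; B: 0.153963; C: 0.153489.
By total probability, P(8.3 < X < 12.8) = 0.5·0.441176 + 0.166667·0.153963 + 0.333333·0.153489 = 0.297412.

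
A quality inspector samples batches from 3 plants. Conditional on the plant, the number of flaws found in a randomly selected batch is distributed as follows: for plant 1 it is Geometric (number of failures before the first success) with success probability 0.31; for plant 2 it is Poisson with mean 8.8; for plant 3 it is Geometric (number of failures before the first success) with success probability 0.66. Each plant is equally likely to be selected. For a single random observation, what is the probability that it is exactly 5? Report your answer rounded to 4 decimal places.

Conditional on each plant, P(X = 5): 1: 0.048485; 2: 0.0662889; 3: 0.00299874.
By total probability, P(X = 5) = 0.333333·0.048485 + 0.333333·0.0662889 + 0.333333·0.00299874 = 0.0392575.

0.0393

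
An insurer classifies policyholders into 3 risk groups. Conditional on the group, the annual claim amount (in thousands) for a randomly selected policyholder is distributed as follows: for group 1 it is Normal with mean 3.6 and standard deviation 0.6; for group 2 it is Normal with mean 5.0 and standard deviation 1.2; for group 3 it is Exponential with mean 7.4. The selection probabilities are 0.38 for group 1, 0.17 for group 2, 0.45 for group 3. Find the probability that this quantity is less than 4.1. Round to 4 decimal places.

Conditional on each group, P(X < 4.1): 1: 0.797672; 2: 0.226627; 3: 0.425384.
By total probability, P(X < 4.1) = 0.38·0.797672 + 0.17·0.226627 + 0.45·0.425384 = 0.533065.

0.5331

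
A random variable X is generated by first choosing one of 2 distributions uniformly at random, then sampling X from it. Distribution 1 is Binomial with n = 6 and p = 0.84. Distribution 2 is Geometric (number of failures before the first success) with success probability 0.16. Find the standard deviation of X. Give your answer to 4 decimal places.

Per component, 1: μ=5.04, E[X²]=26.208; 2: μ=5.25, E[X²]=60.375.
E[X] = 0.5·5.04 + 0.5·5.25 = 5.145.
E[X²] = 0.5·26.208 + 0.5·60.375 = 43.2915.
Var(X) = E[X²] − (E[X])² = 43.2915 − 26.471 = 16.8205.
SD(X) = √16.8205 = 4.10128.

4.1013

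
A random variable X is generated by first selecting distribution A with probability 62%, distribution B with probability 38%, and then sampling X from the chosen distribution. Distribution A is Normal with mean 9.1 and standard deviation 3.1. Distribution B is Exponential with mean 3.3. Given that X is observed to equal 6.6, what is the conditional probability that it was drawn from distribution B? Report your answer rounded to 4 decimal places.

0.2128

Likelihoods f(6.6 | ·): A: 0.0929659; B: 0.0410107.
Posterior ∝ prior × likelihood. Numerator for B: 0.38·0.0410107 = 0.0155841.
Normalizing constant: 0.62·0.0929659 + 0.38·0.0410107 = 0.0732229.
P(B | observation) = 0.0155841 / 0.0732229 = 0.21283.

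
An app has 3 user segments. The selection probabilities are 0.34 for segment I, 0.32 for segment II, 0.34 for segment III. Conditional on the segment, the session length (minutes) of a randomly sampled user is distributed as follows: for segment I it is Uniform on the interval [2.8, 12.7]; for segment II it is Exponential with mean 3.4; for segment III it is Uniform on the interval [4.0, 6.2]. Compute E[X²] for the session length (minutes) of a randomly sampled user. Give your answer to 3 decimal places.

39.577

For each component E[X²] = Var + (mean)², giving I: 68.23; II: 23.12; III: 26.4133.
Overall E[X²] = 0.34·68.23 + 0.32·23.12 + 0.34·26.4133 = 39.5771.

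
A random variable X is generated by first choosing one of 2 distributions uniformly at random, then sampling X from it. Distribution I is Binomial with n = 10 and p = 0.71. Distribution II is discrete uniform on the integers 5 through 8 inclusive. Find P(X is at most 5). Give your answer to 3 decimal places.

Conditional on each component, P(X ≤ 5): I: 0.13365; II: 0.25.
By total probability, P(X ≤ 5) = 0.5·0.13365 + 0.5·0.25 = 0.191825.

0.192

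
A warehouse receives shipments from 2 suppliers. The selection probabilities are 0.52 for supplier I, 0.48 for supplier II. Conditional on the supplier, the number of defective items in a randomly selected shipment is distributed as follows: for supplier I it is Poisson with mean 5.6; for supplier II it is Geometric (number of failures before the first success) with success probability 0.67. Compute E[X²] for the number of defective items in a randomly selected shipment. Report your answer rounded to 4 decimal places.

For each component E[X²] = Var + (mean)², giving I: 36.96; II: 0.977723.
Overall E[X²] = 0.52·36.96 + 0.48·0.977723 = 19.6885.

19.6885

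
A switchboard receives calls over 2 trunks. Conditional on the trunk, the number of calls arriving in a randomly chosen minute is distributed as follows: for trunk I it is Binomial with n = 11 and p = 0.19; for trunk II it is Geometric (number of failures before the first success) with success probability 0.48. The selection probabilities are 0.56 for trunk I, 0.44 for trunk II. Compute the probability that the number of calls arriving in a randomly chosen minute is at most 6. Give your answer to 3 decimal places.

Conditional on each trunk, P(X ≤ 6): I: 0.998569; II: 0.989719.
By total probability, P(X ≤ 6) = 0.56·0.998569 + 0.44·0.989719 = 0.994675.

0.995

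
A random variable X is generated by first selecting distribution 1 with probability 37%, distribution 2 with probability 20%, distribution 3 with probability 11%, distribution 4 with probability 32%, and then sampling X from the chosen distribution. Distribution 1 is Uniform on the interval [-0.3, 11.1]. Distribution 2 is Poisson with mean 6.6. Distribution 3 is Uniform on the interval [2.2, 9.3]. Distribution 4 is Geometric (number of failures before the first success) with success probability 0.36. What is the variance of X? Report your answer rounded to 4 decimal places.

11.0940

Per component, 1: μ=5.4, E[X²]=39.99; 2: μ=6.6, E[X²]=50.16; 3: μ=5.75, E[X²]=37.2633; 4: μ=1.77778, E[X²]=8.09877.
E[X] = 0.37·5.4 + 0.2·6.6 + 0.11·5.75 + 0.32·1.77778 = 4.51939.
E[X²] = 0.37·39.99 + 0.2·50.16 + 0.11·37.2633 + 0.32·8.09877 = 31.5189.
Var(X) = E[X²] − (E[X])² = 31.5189 − 20.4249 = 11.094.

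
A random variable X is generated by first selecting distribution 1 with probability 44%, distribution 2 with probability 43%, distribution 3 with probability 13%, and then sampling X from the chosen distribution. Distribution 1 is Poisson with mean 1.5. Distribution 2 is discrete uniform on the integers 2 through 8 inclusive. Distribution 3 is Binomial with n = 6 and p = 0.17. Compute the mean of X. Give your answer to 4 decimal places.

Component means — 1: 1.5; 2: 5; 3: 1.02.
E[X] = 0.44·1.5 + 0.43·5 + 0.13·1.02 = 2.9426.

2.9426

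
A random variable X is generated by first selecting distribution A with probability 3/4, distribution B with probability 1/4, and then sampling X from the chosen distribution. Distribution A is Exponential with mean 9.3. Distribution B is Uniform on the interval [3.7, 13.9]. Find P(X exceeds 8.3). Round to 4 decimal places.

Conditional on each component, P(X > 8.3): A: 0.409641; B: 0.54902.
By total probability, P(X > 8.3) = 0.75·0.409641 + 0.25·0.54902 = 0.444486.

0.4445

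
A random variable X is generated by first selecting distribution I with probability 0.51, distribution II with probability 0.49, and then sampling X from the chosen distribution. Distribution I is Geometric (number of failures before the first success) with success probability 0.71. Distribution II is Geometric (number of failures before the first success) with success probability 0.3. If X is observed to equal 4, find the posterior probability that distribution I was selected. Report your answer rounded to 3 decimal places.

0.068

Likelihoods P(X=4 | ·): I: 0.0050217; II: 0.07203.
Posterior ∝ prior × likelihood. Numerator for I: 0.51·0.0050217 = 0.00256106.
Normalizing constant: 0.51·0.0050217 + 0.49·0.07203 = 0.0378558.
P(I | observation) = 0.00256106 / 0.0378558 = 0.0676532.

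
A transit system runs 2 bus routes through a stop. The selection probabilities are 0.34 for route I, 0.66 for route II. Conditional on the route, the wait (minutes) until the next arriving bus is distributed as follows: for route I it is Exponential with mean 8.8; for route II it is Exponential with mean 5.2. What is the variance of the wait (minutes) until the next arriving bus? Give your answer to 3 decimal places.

Per component, I: μ=8.8, E[X²]=154.88; II: μ=5.2, E[X²]=54.08.
E[X] = 0.34·8.8 + 0.66·5.2 = 6.424.
E[X²] = 0.34·154.88 + 0.66·54.08 = 88.352.
Var(X) = E[X²] − (E[X])² = 88.352 − 41.2678 = 47.0842.

47.084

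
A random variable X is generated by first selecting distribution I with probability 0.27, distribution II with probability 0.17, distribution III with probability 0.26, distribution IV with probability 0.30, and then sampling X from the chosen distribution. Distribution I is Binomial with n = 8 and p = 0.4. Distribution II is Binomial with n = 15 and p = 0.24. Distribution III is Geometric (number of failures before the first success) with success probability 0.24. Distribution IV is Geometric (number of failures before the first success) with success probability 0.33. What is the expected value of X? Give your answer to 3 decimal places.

Component means — I: 3.2; II: 3.6; III: 3.16667; IV: 2.0303.
E[X] = 0.27·3.2 + 0.17·3.6 + 0.26·3.16667 + 0.3·2.0303 = 2.90842.

2.908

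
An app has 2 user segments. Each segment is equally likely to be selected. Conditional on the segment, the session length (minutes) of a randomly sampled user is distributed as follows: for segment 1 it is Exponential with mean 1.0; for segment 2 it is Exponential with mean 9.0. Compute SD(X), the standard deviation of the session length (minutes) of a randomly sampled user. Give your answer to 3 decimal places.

Per component, 1: μ=1, E[X²]=2; 2: μ=9, E[X²]=162.
E[X] = 0.5·1 + 0.5·9 = 5.
E[X²] = 0.5·2 + 0.5·162 = 82.
Var(X) = E[X²] − (E[X])² = 82 − 25 = 57.
SD(X) = √57 = 7.54983.

7.550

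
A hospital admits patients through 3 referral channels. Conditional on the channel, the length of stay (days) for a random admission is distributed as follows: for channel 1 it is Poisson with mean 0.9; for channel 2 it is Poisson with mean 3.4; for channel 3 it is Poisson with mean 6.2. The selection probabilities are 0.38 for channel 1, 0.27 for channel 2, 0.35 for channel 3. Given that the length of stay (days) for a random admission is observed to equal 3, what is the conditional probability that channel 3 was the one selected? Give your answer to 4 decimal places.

0.2661

Likelihoods P(X=3 | ·): 1: 0.0493982; 2: 0.218617; 3: 0.0806117.
Posterior ∝ prior × likelihood. Numerator for 3: 0.35·0.0806117 = 0.0282141.
Normalizing constant: 0.38·0.0493982 + 0.27·0.218617 + 0.35·0.0806117 = 0.106012.
P(3 | observation) = 0.0282141 / 0.106012 = 0.26614.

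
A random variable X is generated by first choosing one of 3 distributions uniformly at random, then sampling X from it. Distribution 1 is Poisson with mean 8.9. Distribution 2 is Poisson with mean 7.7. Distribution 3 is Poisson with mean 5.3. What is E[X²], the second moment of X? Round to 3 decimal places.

62.830

For each component E[X²] = Var + (mean)², giving 1: 88.11; 2: 66.99; 3: 33.39.
Overall E[X²] = 0.333333·88.11 + 0.333333·66.99 + 0.333333·33.39 = 62.83.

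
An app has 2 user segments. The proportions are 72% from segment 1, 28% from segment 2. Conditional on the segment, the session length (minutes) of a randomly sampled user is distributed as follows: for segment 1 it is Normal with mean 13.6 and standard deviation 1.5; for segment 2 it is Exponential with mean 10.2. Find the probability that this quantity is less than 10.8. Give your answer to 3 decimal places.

0.205

Conditional on each segment, P(X < 10.8): 1: 0.0309741; 2: 0.653136.
By total probability, P(X < 10.8) = 0.72·0.0309741 + 0.28·0.653136 = 0.20518.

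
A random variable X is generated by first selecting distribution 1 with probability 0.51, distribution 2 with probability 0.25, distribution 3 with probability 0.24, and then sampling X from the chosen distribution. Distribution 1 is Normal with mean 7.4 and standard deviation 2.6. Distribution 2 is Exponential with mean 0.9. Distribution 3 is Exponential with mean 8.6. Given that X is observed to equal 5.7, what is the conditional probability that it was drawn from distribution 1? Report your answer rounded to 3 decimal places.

Likelihoods f(5.7 | ·): 1: 0.123909; 2: 0.00197345; 3: 0.0599315.
Posterior ∝ prior × likelihood. Numerator for 1: 0.51·0.123909 = 0.0631936.
Normalizing constant: 0.51·0.123909 + 0.25·0.00197345 + 0.24·0.0599315 = 0.0780705.
P(1 | observation) = 0.0631936 / 0.0780705 = 0.809443.

0.809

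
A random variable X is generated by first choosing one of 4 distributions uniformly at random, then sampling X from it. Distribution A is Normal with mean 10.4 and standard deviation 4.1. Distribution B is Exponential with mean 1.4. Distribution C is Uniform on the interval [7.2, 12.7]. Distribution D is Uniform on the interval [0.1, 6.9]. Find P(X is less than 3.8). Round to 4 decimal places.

Conditional on each component, P(X < 3.8): A: 0.0537256; B: 0.933748; C: 0; D: 0.544118.
By total probability, P(X < 3.8) = 0.25·0.0537256 + 0.25·0.933748 + 0.25·0 + 0.25·0.544118 = 0.382898.

0.3829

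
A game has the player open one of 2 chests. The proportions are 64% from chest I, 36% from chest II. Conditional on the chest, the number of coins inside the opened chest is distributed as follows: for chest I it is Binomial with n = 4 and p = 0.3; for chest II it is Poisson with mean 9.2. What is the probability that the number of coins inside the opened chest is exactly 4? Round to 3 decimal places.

0.016

Conditional on each chest, P(X = 4): I: 0.0081; II: 0.03016.
By total probability, P(X = 4) = 0.64·0.0081 + 0.36·0.03016 = 0.0160416.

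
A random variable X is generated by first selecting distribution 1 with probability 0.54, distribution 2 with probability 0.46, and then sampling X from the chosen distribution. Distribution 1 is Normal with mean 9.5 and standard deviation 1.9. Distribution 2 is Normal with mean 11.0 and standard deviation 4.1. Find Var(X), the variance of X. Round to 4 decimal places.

Per component, 1: μ=9.5, E[X²]=93.86; 2: μ=11, E[X²]=137.81.
E[X] = 0.54·9.5 + 0.46·11 = 10.19.
E[X²] = 0.54·93.86 + 0.46·137.81 = 114.077.
Var(X) = E[X²] − (E[X])² = 114.077 − 103.836 = 10.2409.

10.2409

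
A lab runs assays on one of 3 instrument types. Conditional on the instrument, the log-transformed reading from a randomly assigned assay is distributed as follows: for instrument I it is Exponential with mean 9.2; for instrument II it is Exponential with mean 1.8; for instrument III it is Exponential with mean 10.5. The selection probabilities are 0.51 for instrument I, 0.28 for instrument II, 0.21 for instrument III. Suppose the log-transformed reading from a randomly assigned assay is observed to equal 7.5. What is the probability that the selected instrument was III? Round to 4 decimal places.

0.2665

Likelihoods f(7.5 | ·): I: 0.0481025; II: 0.00861325; III: 0.046623.
Posterior ∝ prior × likelihood. Numerator for III: 0.21·0.046623 = 0.00979083.
Normalizing constant: 0.51·0.0481025 + 0.28·0.00861325 + 0.21·0.046623 = 0.0367348.
P(III | observation) = 0.00979083 / 0.0367348 = 0.266527.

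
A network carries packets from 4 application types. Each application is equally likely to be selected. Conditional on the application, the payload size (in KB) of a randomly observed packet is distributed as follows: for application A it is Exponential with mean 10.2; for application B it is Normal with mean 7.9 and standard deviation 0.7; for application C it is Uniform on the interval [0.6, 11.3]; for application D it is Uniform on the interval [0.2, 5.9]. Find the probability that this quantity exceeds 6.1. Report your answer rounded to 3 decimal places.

Conditional on each application, P(X > 6.1): A: 0.549889; B: 0.994936; C: 0.485981; D: 0.
By total probability, P(X > 6.1) = 0.25·0.549889 + 0.25·0.994936 + 0.25·0.485981 + 0.25·0 = 0.507702.

0.508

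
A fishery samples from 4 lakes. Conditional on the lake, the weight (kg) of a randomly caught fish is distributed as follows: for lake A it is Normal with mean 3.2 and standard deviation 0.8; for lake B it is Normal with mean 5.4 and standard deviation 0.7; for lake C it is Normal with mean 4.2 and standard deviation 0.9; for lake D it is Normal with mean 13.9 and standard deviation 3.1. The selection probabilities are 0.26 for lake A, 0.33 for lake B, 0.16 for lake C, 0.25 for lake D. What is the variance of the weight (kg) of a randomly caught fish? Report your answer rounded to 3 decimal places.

Per component, A: μ=3.2, E[X²]=10.88; B: μ=5.4, E[X²]=29.65; C: μ=4.2, E[X²]=18.45; D: μ=13.9, E[X²]=202.82.
E[X] = 0.26·3.2 + 0.33·5.4 + 0.16·4.2 + 0.25·13.9 = 6.761.
E[X²] = 0.26·10.88 + 0.33·29.65 + 0.16·18.45 + 0.25·202.82 = 66.2703.
Var(X) = E[X²] − (E[X])² = 66.2703 − 45.7111 = 20.5592.

20.559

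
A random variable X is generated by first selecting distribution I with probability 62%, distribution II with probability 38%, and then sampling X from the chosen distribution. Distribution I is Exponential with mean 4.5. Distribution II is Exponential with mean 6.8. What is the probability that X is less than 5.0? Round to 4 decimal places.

0.6137

Conditional on each component, P(X < 5.0): I: 0.670807; II: 0.520636.
By total probability, P(X < 5.0) = 0.62·0.670807 + 0.38·0.520636 = 0.613742.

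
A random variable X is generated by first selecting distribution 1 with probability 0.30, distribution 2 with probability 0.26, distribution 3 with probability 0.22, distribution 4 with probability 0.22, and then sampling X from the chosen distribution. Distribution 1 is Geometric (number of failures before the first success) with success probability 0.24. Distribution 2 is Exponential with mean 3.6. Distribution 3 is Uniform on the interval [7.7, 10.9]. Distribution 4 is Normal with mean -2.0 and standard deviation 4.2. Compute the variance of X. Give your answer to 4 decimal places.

25.4881

Per component, 1: μ=3.16667, E[X²]=23.2222; 2: μ=3.6, E[X²]=25.92; 3: μ=9.3, E[X²]=87.3433; 4: μ=-2, E[X²]=21.64.
E[X] = 0.3·3.16667 + 0.26·3.6 + 0.22·9.3 + 0.22·-2 = 3.492.
E[X²] = 0.3·23.2222 + 0.26·25.92 + 0.22·87.3433 + 0.22·21.64 = 37.6822.
Var(X) = E[X²] − (E[X])² = 37.6822 − 12.1941 = 25.4881.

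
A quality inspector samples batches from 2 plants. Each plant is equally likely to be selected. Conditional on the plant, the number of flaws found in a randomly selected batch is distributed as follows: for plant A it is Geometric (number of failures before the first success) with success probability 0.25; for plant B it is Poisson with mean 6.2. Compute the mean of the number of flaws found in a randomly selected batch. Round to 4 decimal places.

Component means — A: 3; B: 6.2.
E[X] = 0.5·3 + 0.5·6.2 = 4.6.

4.6000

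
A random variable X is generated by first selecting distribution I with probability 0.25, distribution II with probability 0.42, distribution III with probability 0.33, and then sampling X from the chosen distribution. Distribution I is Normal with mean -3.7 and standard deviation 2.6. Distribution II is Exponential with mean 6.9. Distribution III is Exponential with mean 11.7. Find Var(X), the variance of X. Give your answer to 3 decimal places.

101.417

Per component, I: μ=-3.7, E[X²]=20.45; II: μ=6.9, E[X²]=95.22; III: μ=11.7, E[X²]=273.78.
E[X] = 0.25·-3.7 + 0.42·6.9 + 0.33·11.7 = 5.834.
E[X²] = 0.25·20.45 + 0.42·95.22 + 0.33·273.78 = 135.452.
Var(X) = E[X²] − (E[X])² = 135.452 − 34.0356 = 101.417.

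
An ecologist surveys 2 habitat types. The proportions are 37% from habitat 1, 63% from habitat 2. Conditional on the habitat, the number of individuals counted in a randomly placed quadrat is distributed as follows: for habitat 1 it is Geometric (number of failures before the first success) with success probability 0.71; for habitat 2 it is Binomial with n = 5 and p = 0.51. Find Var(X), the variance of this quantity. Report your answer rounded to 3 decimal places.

Per component, 1: μ=0.408451, E[X²]=0.742115; 2: μ=2.55, E[X²]=7.752.
E[X] = 0.37·0.408451 + 0.63·2.55 = 1.75763.
E[X²] = 0.37·0.742115 + 0.63·7.752 = 5.15834.
Var(X) = E[X²] − (E[X])² = 5.15834 − 3.08925 = 2.06909.

2.069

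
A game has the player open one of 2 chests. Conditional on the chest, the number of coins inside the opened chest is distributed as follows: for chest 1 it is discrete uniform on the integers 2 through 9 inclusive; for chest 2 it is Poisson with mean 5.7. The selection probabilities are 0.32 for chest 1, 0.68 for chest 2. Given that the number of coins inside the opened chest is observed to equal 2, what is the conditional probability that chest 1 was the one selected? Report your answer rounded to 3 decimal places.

Likelihoods P(X=2 | ·): 1: 0.125; 2: 0.0543552.
Posterior ∝ prior × likelihood. Numerator for 1: 0.32·0.125 = 0.04.
Normalizing constant: 0.32·0.125 + 0.68·0.0543552 = 0.0769615.
P(1 | observation) = 0.04 / 0.0769615 = 0.51974.

0.520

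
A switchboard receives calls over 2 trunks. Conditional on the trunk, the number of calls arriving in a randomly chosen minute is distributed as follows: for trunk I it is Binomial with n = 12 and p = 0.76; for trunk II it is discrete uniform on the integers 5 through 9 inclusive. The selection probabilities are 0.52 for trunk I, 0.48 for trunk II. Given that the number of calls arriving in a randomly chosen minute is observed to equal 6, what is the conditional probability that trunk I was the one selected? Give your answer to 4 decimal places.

Likelihoods P(X=6 | ·): I: 0.0340268; II: 0.2.
Posterior ∝ prior × likelihood. Numerator for I: 0.52·0.0340268 = 0.0176939.
Normalizing constant: 0.52·0.0340268 + 0.48·0.2 = 0.113694.
P(I | observation) = 0.0176939 / 0.113694 = 0.155628.

0.1556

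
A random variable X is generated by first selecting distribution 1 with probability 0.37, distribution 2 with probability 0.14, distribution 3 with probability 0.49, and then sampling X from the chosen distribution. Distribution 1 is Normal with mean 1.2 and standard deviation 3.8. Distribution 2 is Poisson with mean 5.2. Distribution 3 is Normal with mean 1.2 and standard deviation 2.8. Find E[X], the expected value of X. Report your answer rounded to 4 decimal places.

Component means — 1: 1.2; 2: 5.2; 3: 1.2.
E[X] = 0.37·1.2 + 0.14·5.2 + 0.49·1.2 = 1.76.

1.7600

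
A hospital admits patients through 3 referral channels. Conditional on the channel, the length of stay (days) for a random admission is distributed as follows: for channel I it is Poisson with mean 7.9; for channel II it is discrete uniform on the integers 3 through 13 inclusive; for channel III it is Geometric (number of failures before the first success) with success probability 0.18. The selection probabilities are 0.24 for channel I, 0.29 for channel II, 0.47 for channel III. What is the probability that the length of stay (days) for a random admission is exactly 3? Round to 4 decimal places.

Conditional on each channel, P(X = 3): I: 0.0304652; II: 0.0909091; III: 0.0992462.
By total probability, P(X = 3) = 0.24·0.0304652 + 0.29·0.0909091 + 0.47·0.0992462 = 0.080321.

0.0803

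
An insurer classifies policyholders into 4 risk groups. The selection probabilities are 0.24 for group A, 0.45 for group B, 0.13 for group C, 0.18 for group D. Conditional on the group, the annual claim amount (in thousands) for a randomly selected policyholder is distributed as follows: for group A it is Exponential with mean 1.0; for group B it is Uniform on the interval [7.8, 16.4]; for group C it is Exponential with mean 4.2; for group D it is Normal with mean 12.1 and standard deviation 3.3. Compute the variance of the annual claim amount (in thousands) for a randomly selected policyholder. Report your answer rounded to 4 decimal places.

31.3271

Per component, A: μ=1, E[X²]=2; B: μ=12.1, E[X²]=152.573; C: μ=4.2, E[X²]=35.28; D: μ=12.1, E[X²]=157.3.
E[X] = 0.24·1 + 0.45·12.1 + 0.13·4.2 + 0.18·12.1 = 8.409.
E[X²] = 0.24·2 + 0.45·152.573 + 0.13·35.28 + 0.18·157.3 = 102.038.
Var(X) = E[X²] − (E[X])² = 102.038 − 70.7113 = 31.3271.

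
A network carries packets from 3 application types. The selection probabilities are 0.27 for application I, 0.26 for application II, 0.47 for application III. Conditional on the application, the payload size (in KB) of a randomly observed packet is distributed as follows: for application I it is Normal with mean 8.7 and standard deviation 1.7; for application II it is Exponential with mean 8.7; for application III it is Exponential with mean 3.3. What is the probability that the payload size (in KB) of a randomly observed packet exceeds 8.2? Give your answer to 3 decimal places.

0.307

Conditional on each application, P(X > 8.2): I: 0.615666; II: 0.389641; III: 0.0833382.
By total probability, P(X > 8.2) = 0.27·0.615666 + 0.26·0.389641 + 0.47·0.0833382 = 0.306705.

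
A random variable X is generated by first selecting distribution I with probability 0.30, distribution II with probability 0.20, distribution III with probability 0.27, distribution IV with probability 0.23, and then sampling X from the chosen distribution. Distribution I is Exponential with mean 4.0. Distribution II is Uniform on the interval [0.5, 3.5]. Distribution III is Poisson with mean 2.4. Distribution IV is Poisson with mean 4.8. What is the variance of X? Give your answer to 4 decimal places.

Per component, I: μ=4, E[X²]=32; II: μ=2, E[X²]=4.75; III: μ=2.4, E[X²]=8.16; IV: μ=4.8, E[X²]=27.84.
E[X] = 0.3·4 + 0.2·2 + 0.27·2.4 + 0.23·4.8 = 3.352.
E[X²] = 0.3·32 + 0.2·4.75 + 0.27·8.16 + 0.23·27.84 = 19.1564.
Var(X) = E[X²] − (E[X])² = 19.1564 − 11.2359 = 7.9205.

7.9205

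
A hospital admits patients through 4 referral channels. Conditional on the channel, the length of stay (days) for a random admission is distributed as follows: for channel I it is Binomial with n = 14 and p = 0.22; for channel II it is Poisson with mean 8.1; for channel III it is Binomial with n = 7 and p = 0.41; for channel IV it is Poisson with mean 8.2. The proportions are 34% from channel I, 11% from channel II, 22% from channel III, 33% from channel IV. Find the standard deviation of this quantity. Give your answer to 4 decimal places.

Per component, I: μ=3.08, E[X²]=11.8888; II: μ=8.1, E[X²]=73.71; III: μ=2.87, E[X²]=9.9302; IV: μ=8.2, E[X²]=75.44.
E[X] = 0.34·3.08 + 0.11·8.1 + 0.22·2.87 + 0.33·8.2 = 5.2756.
E[X²] = 0.34·11.8888 + 0.11·73.71 + 0.22·9.9302 + 0.33·75.44 = 39.2301.
Var(X) = E[X²] − (E[X])² = 39.2301 − 27.832 = 11.3982.
SD(X) = √11.3982 = 3.37612.

3.3761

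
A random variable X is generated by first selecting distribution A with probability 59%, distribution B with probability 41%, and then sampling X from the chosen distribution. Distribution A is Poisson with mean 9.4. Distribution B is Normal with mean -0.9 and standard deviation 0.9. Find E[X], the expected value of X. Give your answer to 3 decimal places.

5.177

Component means — A: 9.4; B: -0.9.
E[X] = 0.59·9.4 + 0.41·-0.9 = 5.177.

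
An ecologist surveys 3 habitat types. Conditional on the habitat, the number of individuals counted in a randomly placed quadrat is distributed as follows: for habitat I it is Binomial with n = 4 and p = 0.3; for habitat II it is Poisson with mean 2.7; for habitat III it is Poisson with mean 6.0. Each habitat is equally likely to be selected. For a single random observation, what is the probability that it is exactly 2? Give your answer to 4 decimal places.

0.1847

Conditional on each habitat, P(X = 2): I: 0.2646; II: 0.244964; III: 0.0446175.
By total probability, P(X = 2) = 0.333333·0.2646 + 0.333333·0.244964 + 0.333333·0.0446175 = 0.184727.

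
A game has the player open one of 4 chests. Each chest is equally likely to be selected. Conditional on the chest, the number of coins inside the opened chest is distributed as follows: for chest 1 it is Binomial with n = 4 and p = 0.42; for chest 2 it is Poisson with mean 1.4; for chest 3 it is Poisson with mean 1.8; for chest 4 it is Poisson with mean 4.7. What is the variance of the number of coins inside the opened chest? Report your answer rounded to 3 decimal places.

4.011

Per component, 1: μ=1.68, E[X²]=3.7968; 2: μ=1.4, E[X²]=3.36; 3: μ=1.8, E[X²]=5.04; 4: μ=4.7, E[X²]=26.79.
E[X] = 0.25·1.68 + 0.25·1.4 + 0.25·1.8 + 0.25·4.7 = 2.395.
E[X²] = 0.25·3.7968 + 0.25·3.36 + 0.25·5.04 + 0.25·26.79 = 9.7467.
Var(X) = E[X²] − (E[X])² = 9.7467 − 5.73602 = 4.01068.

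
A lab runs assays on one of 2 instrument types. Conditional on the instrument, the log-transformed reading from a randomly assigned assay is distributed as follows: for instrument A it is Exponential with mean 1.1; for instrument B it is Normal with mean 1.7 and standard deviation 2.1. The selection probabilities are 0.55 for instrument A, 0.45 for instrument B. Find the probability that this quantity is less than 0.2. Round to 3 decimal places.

Conditional on each instrument, P(X < 0.2): A: 0.166247; B: 0.237525.
By total probability, P(X < 0.2) = 0.55·0.166247 + 0.45·0.237525 = 0.198322.

0.198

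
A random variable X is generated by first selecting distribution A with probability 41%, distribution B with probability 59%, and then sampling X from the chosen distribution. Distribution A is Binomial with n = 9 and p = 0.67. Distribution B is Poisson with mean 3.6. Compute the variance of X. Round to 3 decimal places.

4.368

Per component, A: μ=6.03, E[X²]=38.3508; B: μ=3.6, E[X²]=16.56.
E[X] = 0.41·6.03 + 0.59·3.6 = 4.5963.
E[X²] = 0.41·38.3508 + 0.59·16.56 = 25.4942.
Var(X) = E[X²] − (E[X])² = 25.4942 − 21.126 = 4.36825.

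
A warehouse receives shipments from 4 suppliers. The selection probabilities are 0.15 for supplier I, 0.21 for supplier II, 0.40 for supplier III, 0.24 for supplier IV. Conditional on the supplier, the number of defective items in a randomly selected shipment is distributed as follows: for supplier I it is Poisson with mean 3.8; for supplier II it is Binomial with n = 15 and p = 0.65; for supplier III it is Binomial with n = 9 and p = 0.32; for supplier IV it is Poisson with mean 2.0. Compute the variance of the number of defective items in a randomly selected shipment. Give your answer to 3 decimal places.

10.899

Per component, I: μ=3.8, E[X²]=18.24; II: μ=9.75, E[X²]=98.475; III: μ=2.88, E[X²]=10.2528; IV: μ=2, E[X²]=6.
E[X] = 0.15·3.8 + 0.21·9.75 + 0.4·2.88 + 0.24·2 = 4.2495.
E[X²] = 0.15·18.24 + 0.21·98.475 + 0.4·10.2528 + 0.24·6 = 28.9569.
Var(X) = E[X²] − (E[X])² = 28.9569 − 18.0583 = 10.8986.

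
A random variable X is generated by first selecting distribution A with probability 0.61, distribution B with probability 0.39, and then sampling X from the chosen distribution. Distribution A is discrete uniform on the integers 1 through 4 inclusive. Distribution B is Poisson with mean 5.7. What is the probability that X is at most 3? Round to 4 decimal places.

0.5277

Conditional on each component, P(X ≤ 3): A: 0.75; B: 0.180048.
By total probability, P(X ≤ 3) = 0.61·0.75 + 0.39·0.180048 = 0.527719.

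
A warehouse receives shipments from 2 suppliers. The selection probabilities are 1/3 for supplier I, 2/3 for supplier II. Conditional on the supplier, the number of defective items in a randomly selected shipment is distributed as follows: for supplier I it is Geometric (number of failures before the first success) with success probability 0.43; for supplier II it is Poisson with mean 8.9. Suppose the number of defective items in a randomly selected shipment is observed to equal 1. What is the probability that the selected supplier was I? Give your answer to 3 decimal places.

0.990

Likelihoods P(X=1 | ·): I: 0.2451; II: 0.00121386.
Posterior ∝ prior × likelihood. Numerator for I: 0.333333·0.2451 = 0.0817.
Normalizing constant: 0.333333·0.2451 + 0.666667·0.00121386 = 0.0825092.
P(I | observation) = 0.0817 / 0.0825092 = 0.990192.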